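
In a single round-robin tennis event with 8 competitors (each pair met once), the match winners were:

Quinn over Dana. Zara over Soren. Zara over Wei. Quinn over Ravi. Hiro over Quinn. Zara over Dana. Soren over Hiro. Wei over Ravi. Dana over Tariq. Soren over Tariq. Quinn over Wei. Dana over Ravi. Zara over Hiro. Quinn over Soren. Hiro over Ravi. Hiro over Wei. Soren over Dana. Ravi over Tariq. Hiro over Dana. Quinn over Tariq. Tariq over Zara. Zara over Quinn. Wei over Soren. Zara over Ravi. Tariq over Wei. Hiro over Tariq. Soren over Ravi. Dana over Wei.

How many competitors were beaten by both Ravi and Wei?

0

Ravi beat: Tariq.
Wei beat: Ravi, Soren.
No one was beaten by both.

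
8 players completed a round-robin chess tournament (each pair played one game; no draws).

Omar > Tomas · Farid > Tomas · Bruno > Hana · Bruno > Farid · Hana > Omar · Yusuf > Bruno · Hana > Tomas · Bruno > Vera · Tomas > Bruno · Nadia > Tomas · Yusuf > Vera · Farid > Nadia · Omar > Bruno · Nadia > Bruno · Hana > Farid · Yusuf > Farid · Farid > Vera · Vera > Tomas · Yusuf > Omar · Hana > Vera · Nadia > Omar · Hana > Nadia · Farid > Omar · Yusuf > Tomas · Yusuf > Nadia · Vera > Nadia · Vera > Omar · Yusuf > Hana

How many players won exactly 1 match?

Win totals: Vera 3, Hana 5, Omar 2, Tomas 1, Nadia 3, Yusuf 7, Farid 4, Bruno 3.
Exactly 1: Tomas — 1 player.

1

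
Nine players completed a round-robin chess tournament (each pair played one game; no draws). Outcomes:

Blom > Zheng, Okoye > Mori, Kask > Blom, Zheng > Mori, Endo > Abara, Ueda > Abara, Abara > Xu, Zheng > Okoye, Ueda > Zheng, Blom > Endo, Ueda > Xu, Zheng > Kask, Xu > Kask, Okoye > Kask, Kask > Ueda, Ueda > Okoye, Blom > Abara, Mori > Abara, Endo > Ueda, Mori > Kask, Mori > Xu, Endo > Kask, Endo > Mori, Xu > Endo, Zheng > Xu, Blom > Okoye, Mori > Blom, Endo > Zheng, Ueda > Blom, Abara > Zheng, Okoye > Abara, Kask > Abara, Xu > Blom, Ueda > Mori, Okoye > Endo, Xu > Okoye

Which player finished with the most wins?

Win totals: Abara 2, Zheng 4, Kask 3, Mori 4, Okoye 4, Ueda 6, Blom 4, Endo 5, Xu 4.
Ueda leads with 6 wins (next highest: 5).

Ueda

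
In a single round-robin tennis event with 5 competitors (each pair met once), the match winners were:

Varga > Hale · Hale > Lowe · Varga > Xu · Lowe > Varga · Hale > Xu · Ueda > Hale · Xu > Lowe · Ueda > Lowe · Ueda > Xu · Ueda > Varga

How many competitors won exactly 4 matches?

1

Win totals: Hale 2, Lowe 1, Xu 1, Varga 2, Ueda 4.
Exactly 4: Ueda — 1 competitor.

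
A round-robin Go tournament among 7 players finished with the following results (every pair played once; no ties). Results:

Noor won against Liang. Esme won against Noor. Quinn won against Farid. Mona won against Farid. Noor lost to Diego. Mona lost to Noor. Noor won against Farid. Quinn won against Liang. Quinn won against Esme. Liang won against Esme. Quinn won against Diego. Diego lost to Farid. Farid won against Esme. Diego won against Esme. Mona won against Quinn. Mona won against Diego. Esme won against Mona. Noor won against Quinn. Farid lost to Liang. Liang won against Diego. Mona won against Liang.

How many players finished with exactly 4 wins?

Win totals: Farid 2, Esme 2, Mona 4, Liang 3, Noor 4, Quinn 4, Diego 2.
Exactly 4: Mona, Noor, Quinn — 3 players.

3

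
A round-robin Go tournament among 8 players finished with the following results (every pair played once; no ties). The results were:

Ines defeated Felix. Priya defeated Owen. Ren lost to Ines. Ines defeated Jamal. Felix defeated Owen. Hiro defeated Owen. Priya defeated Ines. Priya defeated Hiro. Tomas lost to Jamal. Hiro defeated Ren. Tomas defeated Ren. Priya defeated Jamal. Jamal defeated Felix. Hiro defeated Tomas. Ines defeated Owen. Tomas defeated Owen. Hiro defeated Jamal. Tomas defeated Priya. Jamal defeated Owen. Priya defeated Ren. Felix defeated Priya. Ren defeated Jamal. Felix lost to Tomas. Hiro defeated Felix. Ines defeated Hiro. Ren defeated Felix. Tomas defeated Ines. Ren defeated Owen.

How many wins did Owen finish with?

Owen's results: beat no one; lost to Ren, Ines, Felix, Priya, Jamal, Tomas, Hiro.
That is 0 wins.

0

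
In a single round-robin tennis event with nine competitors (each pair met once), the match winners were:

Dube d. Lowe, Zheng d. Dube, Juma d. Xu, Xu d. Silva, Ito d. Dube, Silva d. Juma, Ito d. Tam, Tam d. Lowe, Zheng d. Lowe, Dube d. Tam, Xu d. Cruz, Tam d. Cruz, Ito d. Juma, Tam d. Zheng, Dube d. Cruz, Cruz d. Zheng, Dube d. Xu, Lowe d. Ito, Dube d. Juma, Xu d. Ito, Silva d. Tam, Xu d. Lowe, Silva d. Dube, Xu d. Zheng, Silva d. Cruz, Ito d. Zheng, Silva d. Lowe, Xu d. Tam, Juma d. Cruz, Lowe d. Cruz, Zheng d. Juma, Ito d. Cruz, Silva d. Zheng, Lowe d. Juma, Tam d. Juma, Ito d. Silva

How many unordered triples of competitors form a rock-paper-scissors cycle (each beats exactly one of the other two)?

16

Win totals: Xu 6, Silva 6, Juma 2, Zheng 3, Cruz 1, Dube 5, Lowe 3, Tam 4, Ito 6.
A competitor with w wins dominates both others in C(w,2) triples; summing gives 15 + 15 + 1 + 3 + 0 + 10 + 3 + 6 + 15 = 68 transitive triples.
Total triples C(9,3) = 84, so cyclic triples = 84 − 68 = 16.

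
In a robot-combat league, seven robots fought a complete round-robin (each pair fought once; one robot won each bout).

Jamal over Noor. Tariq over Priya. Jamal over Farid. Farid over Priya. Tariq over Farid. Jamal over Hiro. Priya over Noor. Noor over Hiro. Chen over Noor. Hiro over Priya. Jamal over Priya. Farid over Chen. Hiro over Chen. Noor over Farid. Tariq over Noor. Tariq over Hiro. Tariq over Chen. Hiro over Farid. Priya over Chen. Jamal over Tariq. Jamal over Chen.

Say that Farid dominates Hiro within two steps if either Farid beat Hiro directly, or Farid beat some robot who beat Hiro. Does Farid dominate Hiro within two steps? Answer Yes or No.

No

Farid did not beat Hiro directly.
Farid beat Chen, Priya, but each of them lost to Hiro. No two-step path.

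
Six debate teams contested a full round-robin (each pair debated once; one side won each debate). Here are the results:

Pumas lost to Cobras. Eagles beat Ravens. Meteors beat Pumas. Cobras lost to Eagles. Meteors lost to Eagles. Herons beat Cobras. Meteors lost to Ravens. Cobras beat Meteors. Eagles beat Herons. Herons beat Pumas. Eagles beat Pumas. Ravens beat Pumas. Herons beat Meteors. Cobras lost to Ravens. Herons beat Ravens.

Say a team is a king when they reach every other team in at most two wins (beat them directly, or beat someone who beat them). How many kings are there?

1

Cobras cannot reach Eagles, Ravens, Herons in two steps.
Eagles reaches everyone (king).
Ravens cannot reach Eagles, Herons in two steps.
Meteors cannot reach Cobras, Eagles, Ravens, Herons in two steps.
Pumas cannot reach Cobras, Eagles, Ravens, Meteors, Herons in two steps.
Herons cannot reach Eagles in two steps.
Kings: Eagles — 1.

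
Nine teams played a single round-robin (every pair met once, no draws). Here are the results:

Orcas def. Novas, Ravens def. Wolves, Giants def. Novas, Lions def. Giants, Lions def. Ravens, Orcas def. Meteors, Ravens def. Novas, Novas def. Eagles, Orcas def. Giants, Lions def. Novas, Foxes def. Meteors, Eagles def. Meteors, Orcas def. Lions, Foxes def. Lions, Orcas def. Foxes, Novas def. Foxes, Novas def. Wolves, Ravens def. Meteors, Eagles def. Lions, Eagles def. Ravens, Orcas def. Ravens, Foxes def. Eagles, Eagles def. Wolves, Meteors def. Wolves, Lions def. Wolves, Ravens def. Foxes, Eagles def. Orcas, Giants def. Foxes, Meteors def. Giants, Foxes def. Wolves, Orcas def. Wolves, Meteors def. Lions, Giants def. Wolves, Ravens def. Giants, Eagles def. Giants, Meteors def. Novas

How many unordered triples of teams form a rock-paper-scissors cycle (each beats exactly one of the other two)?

14

Win totals: Novas 3, Wolves 0, Meteors 4, Eagles 6, Ravens 5, Giants 3, Orcas 7, Lions 4, Foxes 4.
A team with w wins dominates both others in C(w,2) triples; summing gives 3 + 0 + 6 + 15 + 10 + 3 + 21 + 6 + 6 = 70 transitive triples.
Total triples C(9,3) = 84, so cyclic triples = 84 − 70 = 14.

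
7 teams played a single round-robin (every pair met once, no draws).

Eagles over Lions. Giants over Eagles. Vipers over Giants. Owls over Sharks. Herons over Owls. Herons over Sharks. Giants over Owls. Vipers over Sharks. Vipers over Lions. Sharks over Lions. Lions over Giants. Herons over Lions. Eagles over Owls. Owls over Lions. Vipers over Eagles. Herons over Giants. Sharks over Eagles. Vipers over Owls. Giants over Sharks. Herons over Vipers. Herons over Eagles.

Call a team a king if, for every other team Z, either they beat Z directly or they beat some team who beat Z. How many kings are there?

1

Herons reaches everyone (king).
Vipers cannot reach Herons in two steps.
Owls cannot reach Herons, Vipers in two steps.
Giants cannot reach Herons, Vipers in two steps.
Sharks cannot reach Herons, Vipers in two steps.
Eagles cannot reach Herons, Vipers in two steps.
Lions cannot reach Herons, Vipers in two steps.
Kings: Herons — 1.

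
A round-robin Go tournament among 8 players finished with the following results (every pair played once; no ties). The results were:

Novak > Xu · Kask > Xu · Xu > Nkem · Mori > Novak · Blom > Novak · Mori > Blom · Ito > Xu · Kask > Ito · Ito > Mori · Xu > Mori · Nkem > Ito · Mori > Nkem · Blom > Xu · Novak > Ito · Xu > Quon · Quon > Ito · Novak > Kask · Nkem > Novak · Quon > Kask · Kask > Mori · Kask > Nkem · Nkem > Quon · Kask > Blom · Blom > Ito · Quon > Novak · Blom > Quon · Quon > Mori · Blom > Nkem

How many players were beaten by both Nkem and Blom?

Nkem beat: Ito, Novak, Quon.
Blom beat: Ito, Xu, Novak, Nkem, Quon.
Both beat: Ito, Novak, Quon — 3.

3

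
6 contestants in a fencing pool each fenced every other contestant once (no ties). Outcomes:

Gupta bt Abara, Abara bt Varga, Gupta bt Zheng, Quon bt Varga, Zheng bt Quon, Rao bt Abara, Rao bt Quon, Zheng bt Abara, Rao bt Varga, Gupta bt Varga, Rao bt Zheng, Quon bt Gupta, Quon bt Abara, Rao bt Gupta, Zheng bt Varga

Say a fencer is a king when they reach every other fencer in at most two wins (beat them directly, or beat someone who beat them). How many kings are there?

1

Gupta cannot reach Rao in two steps.
Quon cannot reach Rao in two steps.
Zheng cannot reach Rao in two steps.
Rao reaches everyone (king).
Abara cannot reach Gupta, Quon, Zheng, Rao in two steps.
Varga cannot reach Gupta, Quon, Zheng, Rao, Abara in two steps.
Kings: Rao — 1.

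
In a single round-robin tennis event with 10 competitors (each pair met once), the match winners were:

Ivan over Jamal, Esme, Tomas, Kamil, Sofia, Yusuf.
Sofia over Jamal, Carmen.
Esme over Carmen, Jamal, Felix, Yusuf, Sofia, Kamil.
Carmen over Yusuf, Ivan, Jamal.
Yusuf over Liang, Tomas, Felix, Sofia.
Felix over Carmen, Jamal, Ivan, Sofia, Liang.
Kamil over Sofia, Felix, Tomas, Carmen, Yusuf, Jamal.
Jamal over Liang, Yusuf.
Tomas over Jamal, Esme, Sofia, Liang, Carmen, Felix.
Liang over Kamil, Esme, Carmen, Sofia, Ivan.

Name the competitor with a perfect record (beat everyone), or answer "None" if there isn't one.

None

Highest win total is Tomas with 6 (out of 9 possible).
Tomas lost to Yusuf, Kamil, Ivan, so no competitor went undefeated.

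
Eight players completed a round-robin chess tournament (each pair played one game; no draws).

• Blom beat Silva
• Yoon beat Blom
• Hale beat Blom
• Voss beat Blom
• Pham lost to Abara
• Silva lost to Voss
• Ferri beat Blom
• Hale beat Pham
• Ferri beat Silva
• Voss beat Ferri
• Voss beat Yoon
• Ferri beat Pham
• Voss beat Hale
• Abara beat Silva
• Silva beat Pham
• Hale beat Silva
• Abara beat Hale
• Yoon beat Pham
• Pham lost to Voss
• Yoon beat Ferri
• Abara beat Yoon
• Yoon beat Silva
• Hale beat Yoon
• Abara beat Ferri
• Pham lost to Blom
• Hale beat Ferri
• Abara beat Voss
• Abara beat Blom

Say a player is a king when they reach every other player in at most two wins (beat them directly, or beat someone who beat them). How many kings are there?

Ferri cannot reach Hale, Voss, Abara, Yoon in two steps.
Blom cannot reach Ferri, Hale, Voss, Abara, Yoon in two steps.
Pham cannot reach Ferri, Blom, Silva, Hale, Voss, Abara, Yoon in two steps.
Silva cannot reach Ferri, Blom, Hale, Voss, Abara, Yoon in two steps.
Hale cannot reach Voss, Abara in two steps.
Voss cannot reach Abara in two steps.
Abara reaches everyone (king).
Yoon cannot reach Hale, Voss, Abara in two steps.
Kings: Abara — 1.

1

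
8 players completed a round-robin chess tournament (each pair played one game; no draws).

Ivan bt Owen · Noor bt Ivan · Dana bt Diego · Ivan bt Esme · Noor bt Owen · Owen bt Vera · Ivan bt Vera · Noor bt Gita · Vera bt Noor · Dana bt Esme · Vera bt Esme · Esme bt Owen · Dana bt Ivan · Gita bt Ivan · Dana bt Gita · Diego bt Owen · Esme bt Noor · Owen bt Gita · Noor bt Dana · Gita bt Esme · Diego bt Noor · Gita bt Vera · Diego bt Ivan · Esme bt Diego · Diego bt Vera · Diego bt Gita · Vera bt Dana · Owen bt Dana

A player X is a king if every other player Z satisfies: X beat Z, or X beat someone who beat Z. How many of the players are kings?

Diego reaches everyone (king).
Gita reaches everyone (king).
Noor reaches everyone (king).
Esme reaches everyone (king).
Ivan reaches everyone (king).
Owen reaches everyone (king).
Vera reaches everyone (king).
Dana reaches everyone (king).
Kings: Diego, Gita, Noor, Esme, Ivan, Owen, Vera, Dana — 8.

8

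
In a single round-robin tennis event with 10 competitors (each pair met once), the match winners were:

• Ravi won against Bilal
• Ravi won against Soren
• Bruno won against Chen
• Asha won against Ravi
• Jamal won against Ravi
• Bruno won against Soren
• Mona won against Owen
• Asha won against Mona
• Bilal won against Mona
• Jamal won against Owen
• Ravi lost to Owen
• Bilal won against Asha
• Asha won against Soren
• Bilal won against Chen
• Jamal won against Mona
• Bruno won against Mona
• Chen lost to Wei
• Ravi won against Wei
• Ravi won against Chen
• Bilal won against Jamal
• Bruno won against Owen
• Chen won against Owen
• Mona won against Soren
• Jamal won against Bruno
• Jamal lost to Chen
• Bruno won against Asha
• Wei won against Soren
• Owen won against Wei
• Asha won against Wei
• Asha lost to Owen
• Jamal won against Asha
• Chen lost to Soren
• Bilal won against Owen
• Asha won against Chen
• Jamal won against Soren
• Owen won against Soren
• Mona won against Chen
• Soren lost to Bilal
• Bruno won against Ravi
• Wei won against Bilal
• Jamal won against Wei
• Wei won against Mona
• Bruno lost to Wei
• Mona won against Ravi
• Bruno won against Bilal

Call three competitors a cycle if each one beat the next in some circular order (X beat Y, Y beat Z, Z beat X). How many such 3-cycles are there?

24

Win totals: Bruno 7, Mona 4, Soren 1, Owen 4, Bilal 6, Asha 5, Ravi 4, Jamal 7, Chen 2, Wei 5.
A competitor with w wins dominates both others in C(w,2) triples; summing gives 21 + 6 + 0 + 6 + 15 + 10 + 6 + 21 + 1 + 10 = 96 transitive triples.
Total triples C(10,3) = 120, so cyclic triples = 120 − 96 = 24.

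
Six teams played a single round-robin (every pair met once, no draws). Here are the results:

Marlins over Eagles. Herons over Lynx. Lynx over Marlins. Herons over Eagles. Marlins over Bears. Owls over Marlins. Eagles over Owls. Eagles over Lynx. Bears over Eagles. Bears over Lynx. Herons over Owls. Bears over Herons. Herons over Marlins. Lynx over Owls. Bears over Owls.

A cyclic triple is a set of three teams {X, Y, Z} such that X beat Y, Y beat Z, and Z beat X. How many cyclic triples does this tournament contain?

5

Win totals: Lynx 2, Marlins 2, Bears 4, Owls 1, Eagles 2, Herons 4.
A team with w wins dominates both others in C(w,2) triples; summing gives 1 + 1 + 6 + 0 + 1 + 6 = 15 transitive triples.
Total triples C(6,3) = 20, so cyclic triples = 20 − 15 = 5.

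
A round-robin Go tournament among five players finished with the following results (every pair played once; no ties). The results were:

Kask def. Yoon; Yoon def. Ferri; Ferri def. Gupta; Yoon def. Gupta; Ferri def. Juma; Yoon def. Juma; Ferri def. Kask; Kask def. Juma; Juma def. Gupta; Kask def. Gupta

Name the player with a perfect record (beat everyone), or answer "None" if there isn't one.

None

Highest win total is Yoon with 3 (out of 4 possible).
Yoon lost to Kask, so no player went undefeated.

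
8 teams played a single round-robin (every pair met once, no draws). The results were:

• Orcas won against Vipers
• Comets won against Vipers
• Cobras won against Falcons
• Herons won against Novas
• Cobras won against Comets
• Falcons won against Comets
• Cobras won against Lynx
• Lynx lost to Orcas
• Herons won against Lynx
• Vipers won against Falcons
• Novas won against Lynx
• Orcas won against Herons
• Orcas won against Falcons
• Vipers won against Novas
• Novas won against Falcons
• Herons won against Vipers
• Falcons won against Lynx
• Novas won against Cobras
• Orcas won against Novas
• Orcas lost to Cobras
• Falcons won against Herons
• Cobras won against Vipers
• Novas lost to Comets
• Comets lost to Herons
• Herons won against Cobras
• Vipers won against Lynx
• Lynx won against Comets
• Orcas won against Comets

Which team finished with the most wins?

Win totals: Vipers 3, Comets 2, Cobras 5, Herons 5, Orcas 6, Lynx 1, Novas 3, Falcons 3.
Orcas leads with 6 wins (next highest: 5).

Orcas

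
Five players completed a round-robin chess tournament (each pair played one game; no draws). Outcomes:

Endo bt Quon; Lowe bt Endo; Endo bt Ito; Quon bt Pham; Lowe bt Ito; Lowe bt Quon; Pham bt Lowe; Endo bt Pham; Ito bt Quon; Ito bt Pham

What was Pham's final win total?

1

Pham's results: beat Lowe; lost to Quon, Ito, Endo.
That is 1 win.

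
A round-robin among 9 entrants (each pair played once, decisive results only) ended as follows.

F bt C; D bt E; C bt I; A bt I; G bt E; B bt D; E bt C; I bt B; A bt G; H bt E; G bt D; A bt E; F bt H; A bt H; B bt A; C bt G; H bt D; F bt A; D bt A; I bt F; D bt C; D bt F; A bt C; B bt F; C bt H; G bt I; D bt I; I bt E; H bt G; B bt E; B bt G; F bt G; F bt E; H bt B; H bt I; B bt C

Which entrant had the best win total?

Win totals: A 5, B 6, C 3, D 5, E 1, F 5, G 3, H 5, I 3.
B leads with 6 wins (next highest: 5).

B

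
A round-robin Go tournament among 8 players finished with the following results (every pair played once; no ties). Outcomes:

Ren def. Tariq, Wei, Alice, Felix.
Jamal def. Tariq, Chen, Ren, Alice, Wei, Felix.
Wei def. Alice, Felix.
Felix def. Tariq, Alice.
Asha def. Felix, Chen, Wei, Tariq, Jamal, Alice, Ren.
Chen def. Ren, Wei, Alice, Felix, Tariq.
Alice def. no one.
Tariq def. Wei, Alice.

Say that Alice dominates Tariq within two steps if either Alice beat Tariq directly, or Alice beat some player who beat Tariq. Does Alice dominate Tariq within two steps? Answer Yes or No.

Alice did not beat Tariq directly.
Alice beat no one, so there is no intermediate player.

No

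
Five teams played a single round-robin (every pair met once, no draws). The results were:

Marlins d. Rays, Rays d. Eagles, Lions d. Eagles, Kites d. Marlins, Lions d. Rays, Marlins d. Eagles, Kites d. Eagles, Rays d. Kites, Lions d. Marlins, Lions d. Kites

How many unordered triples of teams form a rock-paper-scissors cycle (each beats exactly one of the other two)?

Win totals: Lions 4, Rays 2, Kites 2, Eagles 0, Marlins 2.
A team with w wins dominates both others in C(w,2) triples; summing gives 6 + 1 + 1 + 0 + 1 = 9 transitive triples.
Total triples C(5,3) = 10, so cyclic triples = 10 − 9 = 1.

1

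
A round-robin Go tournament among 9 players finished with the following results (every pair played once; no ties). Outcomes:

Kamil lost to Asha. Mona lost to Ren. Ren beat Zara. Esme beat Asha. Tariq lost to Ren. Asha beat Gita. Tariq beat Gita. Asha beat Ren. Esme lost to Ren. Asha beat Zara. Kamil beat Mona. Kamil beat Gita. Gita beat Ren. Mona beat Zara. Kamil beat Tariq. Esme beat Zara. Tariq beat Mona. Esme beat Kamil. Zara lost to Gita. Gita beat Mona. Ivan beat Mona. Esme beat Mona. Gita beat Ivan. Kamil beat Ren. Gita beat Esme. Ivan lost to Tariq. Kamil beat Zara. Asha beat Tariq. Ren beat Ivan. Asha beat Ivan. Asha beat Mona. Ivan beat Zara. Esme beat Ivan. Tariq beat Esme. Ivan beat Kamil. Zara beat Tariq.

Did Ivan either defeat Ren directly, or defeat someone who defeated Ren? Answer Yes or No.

Ivan did not beat Ren directly.
Ivan beat Zara, Kamil, Mona. Of those, Kamil beat Ren.

Yes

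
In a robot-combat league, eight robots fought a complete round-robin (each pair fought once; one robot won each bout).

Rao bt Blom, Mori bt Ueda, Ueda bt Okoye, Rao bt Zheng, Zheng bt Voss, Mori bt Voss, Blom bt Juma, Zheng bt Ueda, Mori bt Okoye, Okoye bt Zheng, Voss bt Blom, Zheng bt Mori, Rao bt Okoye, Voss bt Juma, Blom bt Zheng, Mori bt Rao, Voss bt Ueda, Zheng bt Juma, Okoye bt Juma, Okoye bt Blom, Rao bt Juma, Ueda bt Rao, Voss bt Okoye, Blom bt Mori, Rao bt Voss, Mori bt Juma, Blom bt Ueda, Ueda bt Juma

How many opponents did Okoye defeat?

3

Okoye's results: beat Juma, Blom, Zheng; lost to Rao, Ueda, Mori, Voss.
That is 3 wins.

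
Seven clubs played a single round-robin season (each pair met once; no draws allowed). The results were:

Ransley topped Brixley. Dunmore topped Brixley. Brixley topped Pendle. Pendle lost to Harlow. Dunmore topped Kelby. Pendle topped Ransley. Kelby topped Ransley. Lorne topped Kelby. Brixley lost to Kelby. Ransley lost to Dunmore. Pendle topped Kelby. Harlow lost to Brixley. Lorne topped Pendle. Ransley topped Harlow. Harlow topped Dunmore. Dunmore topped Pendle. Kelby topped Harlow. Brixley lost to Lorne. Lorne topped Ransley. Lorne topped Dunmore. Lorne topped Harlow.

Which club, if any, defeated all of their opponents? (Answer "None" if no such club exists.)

Lorne

Lorne has 6 wins out of 6 opponents — a perfect record.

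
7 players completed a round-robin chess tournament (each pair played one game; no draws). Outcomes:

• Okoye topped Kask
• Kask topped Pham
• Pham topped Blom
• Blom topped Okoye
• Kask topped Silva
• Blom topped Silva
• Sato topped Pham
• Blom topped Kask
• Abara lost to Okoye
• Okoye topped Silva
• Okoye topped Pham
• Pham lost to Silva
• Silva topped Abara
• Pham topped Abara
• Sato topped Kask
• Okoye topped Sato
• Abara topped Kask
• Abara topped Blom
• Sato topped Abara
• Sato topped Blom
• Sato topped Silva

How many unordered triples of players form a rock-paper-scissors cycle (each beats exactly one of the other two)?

8

Win totals: Abara 2, Pham 2, Sato 5, Blom 3, Okoye 5, Kask 2, Silva 2.
A player with w wins dominates both others in C(w,2) triples; summing gives 1 + 1 + 10 + 3 + 10 + 1 + 1 = 27 transitive triples.
Total triples C(7,3) = 35, so cyclic triples = 35 − 27 = 8.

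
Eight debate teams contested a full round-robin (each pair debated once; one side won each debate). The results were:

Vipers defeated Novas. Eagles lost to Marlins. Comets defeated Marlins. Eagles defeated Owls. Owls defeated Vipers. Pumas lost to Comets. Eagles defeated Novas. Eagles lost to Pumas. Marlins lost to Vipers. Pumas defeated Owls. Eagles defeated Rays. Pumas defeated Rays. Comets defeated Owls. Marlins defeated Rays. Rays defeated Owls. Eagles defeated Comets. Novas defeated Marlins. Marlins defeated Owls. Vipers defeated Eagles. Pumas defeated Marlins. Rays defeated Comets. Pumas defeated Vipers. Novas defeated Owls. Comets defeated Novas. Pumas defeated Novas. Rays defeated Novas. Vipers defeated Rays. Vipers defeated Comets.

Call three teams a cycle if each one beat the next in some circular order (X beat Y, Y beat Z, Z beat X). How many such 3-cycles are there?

12

Win totals: Pumas 6, Novas 2, Rays 3, Owls 1, Eagles 4, Marlins 3, Comets 4, Vipers 5.
A team with w wins dominates both others in C(w,2) triples; summing gives 15 + 1 + 3 + 0 + 6 + 3 + 6 + 10 = 44 transitive triples.
Total triples C(8,3) = 56, so cyclic triples = 56 − 44 = 12.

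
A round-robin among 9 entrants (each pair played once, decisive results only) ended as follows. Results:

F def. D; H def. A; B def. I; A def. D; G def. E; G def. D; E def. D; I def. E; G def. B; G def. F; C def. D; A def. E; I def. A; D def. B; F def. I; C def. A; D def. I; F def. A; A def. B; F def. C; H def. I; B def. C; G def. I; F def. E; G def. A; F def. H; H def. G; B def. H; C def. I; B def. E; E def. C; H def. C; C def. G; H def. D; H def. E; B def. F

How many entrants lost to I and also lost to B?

I beat: A, E.
B beat: C, E, F, H, I.
Both beat: E — 1.

1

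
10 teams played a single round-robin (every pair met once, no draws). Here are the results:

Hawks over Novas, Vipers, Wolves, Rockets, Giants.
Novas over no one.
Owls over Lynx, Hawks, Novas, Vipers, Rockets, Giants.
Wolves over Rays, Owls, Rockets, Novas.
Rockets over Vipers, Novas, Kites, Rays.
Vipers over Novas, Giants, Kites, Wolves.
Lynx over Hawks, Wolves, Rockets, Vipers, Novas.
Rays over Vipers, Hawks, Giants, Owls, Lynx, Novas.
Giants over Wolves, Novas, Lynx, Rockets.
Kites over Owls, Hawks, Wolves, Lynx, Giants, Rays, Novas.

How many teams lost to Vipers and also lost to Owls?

2

Vipers beat: Giants, Novas, Kites, Wolves.
Owls beat: Giants, Novas, Vipers, Rockets, Hawks, Lynx.
Both beat: Giants, Novas — 2.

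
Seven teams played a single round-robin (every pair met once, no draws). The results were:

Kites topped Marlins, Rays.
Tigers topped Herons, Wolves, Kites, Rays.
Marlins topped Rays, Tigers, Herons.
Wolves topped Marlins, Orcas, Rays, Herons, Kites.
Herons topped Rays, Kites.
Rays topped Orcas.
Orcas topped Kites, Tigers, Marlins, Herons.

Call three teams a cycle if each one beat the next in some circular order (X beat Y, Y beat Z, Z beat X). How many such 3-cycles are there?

Win totals: Orcas 4, Rays 1, Herons 2, Wolves 5, Kites 2, Tigers 4, Marlins 3.
A team with w wins dominates both others in C(w,2) triples; summing gives 6 + 0 + 1 + 10 + 1 + 6 + 3 = 27 transitive triples.
Total triples C(7,3) = 35, so cyclic triples = 35 − 27 = 8.

8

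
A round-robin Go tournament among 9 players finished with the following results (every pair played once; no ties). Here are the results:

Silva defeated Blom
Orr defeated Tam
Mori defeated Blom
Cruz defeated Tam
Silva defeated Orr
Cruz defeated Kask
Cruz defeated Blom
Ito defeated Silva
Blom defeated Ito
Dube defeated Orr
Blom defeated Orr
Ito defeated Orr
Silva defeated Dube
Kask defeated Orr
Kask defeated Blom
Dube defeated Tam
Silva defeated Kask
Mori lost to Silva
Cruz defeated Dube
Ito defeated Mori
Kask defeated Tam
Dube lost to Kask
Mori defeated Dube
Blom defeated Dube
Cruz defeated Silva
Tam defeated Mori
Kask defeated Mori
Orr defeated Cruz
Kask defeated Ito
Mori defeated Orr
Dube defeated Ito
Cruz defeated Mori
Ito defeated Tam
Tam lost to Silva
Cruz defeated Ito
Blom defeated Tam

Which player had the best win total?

Cruz

Win totals: Tam 1, Blom 4, Kask 6, Silva 6, Orr 2, Mori 3, Ito 4, Dube 3, Cruz 7.
Cruz leads with 7 wins (next highest: 6).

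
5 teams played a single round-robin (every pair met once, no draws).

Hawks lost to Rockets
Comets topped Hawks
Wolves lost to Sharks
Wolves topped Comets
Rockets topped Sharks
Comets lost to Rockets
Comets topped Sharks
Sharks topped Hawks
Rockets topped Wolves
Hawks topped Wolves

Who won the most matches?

Win totals: Wolves 1, Comets 2, Sharks 2, Hawks 1, Rockets 4.
Rockets leads with 4 wins (next highest: 2).

Rockets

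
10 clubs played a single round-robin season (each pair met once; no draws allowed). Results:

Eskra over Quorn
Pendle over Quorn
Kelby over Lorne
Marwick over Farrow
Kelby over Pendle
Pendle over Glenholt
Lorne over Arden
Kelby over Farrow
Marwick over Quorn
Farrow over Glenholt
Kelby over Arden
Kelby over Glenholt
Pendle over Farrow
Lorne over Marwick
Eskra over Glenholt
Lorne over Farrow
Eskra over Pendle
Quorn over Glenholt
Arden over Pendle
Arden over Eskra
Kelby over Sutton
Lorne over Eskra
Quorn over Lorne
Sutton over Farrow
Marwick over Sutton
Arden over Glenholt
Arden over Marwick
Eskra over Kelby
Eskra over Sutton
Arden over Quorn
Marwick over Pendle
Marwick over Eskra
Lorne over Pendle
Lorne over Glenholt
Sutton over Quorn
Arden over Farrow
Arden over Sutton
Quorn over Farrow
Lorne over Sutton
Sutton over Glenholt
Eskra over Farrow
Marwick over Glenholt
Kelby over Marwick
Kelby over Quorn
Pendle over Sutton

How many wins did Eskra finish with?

6

Eskra's results: beat Sutton, Farrow, Pendle, Kelby, Glenholt, Quorn; lost to Marwick, Lorne, Arden.
That is 6 wins.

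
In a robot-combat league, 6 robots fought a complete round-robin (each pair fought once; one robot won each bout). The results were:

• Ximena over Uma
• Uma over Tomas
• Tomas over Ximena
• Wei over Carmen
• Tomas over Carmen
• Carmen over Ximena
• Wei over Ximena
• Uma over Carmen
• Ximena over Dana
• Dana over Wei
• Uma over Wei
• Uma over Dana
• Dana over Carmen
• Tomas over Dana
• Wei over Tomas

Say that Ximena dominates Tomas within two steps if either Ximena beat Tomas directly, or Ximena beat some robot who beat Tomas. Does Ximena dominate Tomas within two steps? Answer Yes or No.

Ximena did not beat Tomas directly.
Ximena beat Uma, Dana. Of those, Uma beat Tomas.

Yes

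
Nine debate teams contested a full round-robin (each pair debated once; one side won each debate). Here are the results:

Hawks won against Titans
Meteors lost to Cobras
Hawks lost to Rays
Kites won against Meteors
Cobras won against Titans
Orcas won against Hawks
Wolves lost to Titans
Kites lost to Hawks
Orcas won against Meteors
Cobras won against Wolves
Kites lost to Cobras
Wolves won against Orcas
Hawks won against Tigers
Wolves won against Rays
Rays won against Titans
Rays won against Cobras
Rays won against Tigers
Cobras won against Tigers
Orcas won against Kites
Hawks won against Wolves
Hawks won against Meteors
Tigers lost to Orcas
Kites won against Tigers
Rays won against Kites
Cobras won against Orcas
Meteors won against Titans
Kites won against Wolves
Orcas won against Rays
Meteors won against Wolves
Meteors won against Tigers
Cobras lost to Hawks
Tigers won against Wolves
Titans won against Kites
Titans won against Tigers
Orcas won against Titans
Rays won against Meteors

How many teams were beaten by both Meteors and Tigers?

Meteors beat: Tigers, Wolves, Titans.
Tigers beat: Wolves.
Both beat: Wolves — 1.

1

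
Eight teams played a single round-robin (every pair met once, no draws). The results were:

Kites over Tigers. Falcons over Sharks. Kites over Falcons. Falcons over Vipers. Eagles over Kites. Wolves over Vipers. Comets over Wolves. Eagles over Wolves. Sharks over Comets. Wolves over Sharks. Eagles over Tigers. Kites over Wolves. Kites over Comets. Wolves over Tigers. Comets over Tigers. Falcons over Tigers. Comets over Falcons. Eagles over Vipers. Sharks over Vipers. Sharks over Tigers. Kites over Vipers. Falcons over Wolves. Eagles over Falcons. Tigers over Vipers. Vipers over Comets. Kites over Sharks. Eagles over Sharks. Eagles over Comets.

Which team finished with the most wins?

Win totals: Comets 3, Kites 6, Wolves 3, Falcons 4, Tigers 1, Sharks 3, Vipers 1, Eagles 7.
Eagles leads with 7 wins (next highest: 6).

Eagles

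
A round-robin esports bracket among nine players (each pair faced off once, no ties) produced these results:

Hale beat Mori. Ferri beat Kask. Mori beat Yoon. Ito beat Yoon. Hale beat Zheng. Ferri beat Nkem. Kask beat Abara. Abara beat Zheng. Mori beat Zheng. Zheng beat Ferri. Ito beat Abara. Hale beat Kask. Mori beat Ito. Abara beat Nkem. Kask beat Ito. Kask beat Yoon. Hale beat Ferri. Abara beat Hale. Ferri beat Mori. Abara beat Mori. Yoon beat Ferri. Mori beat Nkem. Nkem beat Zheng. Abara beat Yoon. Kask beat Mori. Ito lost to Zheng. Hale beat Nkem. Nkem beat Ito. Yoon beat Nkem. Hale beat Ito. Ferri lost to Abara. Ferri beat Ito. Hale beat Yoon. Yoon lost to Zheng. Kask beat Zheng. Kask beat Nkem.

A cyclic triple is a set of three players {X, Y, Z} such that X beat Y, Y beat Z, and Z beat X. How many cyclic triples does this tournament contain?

15

Win totals: Yoon 2, Ito 2, Kask 6, Hale 7, Abara 6, Nkem 2, Zheng 3, Ferri 4, Mori 4.
A player with w wins dominates both others in C(w,2) triples; summing gives 1 + 1 + 15 + 21 + 15 + 1 + 3 + 6 + 6 = 69 transitive triples.
Total triples C(9,3) = 84, so cyclic triples = 84 − 69 = 15.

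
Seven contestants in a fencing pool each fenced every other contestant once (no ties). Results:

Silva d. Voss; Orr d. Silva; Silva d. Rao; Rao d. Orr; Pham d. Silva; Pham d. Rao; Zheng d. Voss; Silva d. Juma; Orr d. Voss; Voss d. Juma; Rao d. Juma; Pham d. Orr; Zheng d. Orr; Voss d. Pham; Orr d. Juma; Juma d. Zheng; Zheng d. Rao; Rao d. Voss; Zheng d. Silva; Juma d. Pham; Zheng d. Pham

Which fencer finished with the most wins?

Zheng

Win totals: Orr 3, Silva 3, Rao 3, Pham 3, Zheng 5, Juma 2, Voss 2.
Zheng leads with 5 wins (next highest: 3).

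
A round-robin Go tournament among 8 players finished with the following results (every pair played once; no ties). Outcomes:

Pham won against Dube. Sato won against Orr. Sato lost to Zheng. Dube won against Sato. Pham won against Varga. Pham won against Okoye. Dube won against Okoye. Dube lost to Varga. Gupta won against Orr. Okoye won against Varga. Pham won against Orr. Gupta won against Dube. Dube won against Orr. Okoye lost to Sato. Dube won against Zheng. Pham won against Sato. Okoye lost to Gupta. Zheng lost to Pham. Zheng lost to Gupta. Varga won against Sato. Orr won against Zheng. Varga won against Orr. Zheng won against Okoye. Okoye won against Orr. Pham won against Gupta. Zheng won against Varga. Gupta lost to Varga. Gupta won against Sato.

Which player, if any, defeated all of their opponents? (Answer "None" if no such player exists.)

Pham

Pham has 7 wins out of 7 opponents — a perfect record.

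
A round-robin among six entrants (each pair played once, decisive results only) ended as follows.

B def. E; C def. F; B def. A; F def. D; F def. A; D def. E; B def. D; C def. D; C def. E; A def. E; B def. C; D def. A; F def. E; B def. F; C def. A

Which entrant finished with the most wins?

B

Win totals: A 1, B 5, C 4, D 2, E 0, F 3.
B leads with 5 wins (next highest: 4).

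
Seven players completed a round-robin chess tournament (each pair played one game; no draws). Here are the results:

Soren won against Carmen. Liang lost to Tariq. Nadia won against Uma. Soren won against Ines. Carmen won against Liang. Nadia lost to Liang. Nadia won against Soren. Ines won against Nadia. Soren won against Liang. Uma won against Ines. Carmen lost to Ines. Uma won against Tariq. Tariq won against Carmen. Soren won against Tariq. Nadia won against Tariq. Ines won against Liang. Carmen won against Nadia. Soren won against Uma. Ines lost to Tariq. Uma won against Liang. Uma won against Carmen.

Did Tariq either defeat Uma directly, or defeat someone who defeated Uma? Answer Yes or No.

No

Tariq did not beat Uma directly.
Tariq beat Ines, Liang, Carmen, but each of them lost to Uma. No two-step path.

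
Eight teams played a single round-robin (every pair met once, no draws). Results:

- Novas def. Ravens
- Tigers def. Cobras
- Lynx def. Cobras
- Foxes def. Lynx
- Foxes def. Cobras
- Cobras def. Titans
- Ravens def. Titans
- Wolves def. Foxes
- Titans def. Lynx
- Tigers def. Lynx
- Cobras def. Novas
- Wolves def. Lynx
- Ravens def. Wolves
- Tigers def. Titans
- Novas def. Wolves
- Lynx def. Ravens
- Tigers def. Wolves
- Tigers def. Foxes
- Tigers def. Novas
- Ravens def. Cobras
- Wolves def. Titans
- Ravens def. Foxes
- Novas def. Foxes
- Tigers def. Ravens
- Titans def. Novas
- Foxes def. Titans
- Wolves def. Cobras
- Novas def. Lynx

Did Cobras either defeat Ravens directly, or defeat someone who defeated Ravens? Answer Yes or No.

Cobras did not beat Ravens directly.
Cobras beat Novas, Titans. Of those, Novas beat Ravens.

Yes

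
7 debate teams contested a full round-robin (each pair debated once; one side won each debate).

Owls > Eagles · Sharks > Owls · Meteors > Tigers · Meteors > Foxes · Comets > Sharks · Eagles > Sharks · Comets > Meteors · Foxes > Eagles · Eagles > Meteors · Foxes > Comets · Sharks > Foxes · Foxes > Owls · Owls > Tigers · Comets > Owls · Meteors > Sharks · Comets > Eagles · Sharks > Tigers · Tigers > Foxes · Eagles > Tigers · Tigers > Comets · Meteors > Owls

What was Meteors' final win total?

Meteors' results: beat Foxes, Tigers, Owls, Sharks; lost to Eagles, Comets.
That is 4 wins.

4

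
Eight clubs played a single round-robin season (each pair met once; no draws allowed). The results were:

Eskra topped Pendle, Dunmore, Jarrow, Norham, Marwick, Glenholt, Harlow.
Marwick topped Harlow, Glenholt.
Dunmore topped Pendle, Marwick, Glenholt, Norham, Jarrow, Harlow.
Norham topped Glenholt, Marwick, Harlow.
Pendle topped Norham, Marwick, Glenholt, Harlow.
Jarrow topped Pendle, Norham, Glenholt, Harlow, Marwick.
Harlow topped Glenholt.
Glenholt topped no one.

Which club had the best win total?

Win totals: Harlow 1, Glenholt 0, Pendle 4, Jarrow 5, Eskra 7, Marwick 2, Norham 3, Dunmore 6.
Eskra leads with 7 wins (next highest: 6).

Eskra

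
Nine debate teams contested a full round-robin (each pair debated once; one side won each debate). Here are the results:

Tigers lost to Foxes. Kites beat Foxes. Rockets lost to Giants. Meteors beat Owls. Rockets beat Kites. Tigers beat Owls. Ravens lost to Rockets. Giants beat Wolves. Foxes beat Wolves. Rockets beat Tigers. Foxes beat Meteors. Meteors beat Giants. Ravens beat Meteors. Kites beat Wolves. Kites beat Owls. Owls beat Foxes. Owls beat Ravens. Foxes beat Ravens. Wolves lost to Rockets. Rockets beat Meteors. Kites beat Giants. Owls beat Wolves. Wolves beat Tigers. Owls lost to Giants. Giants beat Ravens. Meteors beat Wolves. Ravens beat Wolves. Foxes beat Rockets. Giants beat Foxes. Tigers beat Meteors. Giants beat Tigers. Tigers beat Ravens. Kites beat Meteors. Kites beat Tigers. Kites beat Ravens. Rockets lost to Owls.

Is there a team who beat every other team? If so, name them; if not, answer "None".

Highest win total is Kites with 7 (out of 8 possible).
Kites lost to Rockets, so no team went undefeated.

None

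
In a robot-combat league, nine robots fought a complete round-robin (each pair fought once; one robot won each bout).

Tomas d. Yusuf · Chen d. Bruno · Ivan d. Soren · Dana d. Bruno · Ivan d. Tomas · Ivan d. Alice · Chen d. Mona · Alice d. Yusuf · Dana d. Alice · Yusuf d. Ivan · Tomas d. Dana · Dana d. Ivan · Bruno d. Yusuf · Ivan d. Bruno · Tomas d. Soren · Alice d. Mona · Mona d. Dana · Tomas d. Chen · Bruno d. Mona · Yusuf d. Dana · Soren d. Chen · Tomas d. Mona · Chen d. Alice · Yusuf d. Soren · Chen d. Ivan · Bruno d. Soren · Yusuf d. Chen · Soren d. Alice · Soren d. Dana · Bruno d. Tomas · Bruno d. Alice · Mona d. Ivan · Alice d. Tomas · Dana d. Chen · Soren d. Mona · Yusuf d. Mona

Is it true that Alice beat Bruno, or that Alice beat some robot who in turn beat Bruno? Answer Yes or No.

No

Alice did not beat Bruno directly.
Alice beat Tomas, Yusuf, Mona, but each of them lost to Bruno. No two-step path.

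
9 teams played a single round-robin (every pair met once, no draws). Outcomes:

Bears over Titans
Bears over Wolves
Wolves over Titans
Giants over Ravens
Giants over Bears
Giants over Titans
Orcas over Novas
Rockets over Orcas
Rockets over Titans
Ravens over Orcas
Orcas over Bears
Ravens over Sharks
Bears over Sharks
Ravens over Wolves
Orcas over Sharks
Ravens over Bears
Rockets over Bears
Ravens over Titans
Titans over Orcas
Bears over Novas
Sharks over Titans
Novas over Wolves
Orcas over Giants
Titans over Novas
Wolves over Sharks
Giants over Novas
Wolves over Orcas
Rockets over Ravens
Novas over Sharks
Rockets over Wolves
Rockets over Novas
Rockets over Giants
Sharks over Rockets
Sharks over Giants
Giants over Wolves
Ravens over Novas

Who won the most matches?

Win totals: Giants 5, Novas 2, Rockets 7, Sharks 3, Orcas 4, Ravens 6, Wolves 3, Bears 4, Titans 2.
Rockets leads with 7 wins (next highest: 6).

Rockets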